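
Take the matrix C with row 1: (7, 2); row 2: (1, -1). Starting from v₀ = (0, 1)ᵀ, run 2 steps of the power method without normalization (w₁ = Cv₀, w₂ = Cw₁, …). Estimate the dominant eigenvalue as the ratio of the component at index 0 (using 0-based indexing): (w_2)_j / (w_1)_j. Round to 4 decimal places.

w1 = Cv₀ = (7·0 + 2·1; 1·0 + (-1)·1) = (2, -1)
w2 = Cw1 = (7·2 + 2·(-1); 1·2 + (-1)·(-1)) = (12, 3)
Ratio at component: 12 / 2 = 6.0000

6.0000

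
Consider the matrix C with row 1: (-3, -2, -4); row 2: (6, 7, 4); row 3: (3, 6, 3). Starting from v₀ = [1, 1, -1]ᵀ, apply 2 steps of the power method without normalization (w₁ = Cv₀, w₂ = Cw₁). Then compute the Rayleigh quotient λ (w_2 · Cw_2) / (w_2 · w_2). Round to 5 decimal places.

w1 = Cv₀ = (-1, 9, 6)
w2 = Cw1 = (-39, 81, 69)
Cw2 = (-321, 609, 576)
w2·Cw2 = (-39)·(-321) + 81·609 + 69·576 = 101592; w2·w2 = (-39)·(-39) + 81·81 + 69·69 = 12843
λ ≈ 101592/12843 = 7.91030

7.91030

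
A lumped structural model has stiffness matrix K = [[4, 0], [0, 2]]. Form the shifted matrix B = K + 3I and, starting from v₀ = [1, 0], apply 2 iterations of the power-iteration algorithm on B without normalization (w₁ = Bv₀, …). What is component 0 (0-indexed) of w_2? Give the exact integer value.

49

B = K + 3I has rows (7, 0); (0, 5)
w1 = Bv₀ = (7, 0)
w2 = Bw1 = (49, 0)
Requested component of w2: 49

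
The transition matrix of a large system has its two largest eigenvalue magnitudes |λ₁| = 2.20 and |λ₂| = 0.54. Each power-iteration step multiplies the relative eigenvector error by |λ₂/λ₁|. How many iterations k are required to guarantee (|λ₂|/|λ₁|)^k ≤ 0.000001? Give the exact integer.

10

|λ₂/λ₁| = 0.54/2.20 = 0.24545
Need k ≥ ln(0.000001) / ln(0.24545) = -13.8155 / -1.4046 ≈ 9.836
Smallest integer k satisfying the bound: 10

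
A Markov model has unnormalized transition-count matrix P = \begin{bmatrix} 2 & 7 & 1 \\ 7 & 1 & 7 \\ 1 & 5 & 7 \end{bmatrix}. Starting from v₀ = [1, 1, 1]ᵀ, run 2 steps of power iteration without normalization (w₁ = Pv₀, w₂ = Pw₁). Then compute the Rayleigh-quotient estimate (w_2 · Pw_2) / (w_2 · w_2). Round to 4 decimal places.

w1 = Pv₀ = (10, 15, 13)
w2 = Pw1 = (138, 176, 176)
Pw2 = (1684, 2374, 2250)
w2·Pw2 = 138·1684 + 176·2374 + 176·2250 = 1046216; w2·w2 = 138·138 + 176·176 + 176·176 = 80996
λ ≈ 1046216/80996 = 12.9169

λ ≈ 12.9169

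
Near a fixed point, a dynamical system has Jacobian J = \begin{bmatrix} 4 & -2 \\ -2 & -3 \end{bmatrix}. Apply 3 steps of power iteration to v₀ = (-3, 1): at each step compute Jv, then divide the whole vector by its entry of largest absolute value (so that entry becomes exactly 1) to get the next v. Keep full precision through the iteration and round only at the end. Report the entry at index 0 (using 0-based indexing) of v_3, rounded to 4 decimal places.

1.0000

Jv0 = (-14.00000, 3.00000); divide by -14.00000 → v1 = (1.00000, -0.21429)
Jv1 = (4.42857, -1.35714); divide by 4.42857 → v2 = (1.00000, -0.30645)
Jv2 = (4.61290, -1.08065); divide by 4.61290 → v3 = (1.00000, -0.23427)
Requested entry of v3: -286/-286 = 1.0000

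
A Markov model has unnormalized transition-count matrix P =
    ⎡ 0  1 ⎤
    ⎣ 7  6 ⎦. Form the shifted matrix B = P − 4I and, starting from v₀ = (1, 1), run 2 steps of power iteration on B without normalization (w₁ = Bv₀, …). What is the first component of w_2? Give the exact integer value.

B = P − 4I has rows (-4, 1); (7, 2)
w1 = Bv₀ = ((-4)·1 + 1·1; 7·1 + 2·1) = (-3, 9)
w2 = Bw1 = ((-4)·(-3) + 1·9; 7·(-3) + 2·9) = (21, -3)
Requested component of w2: 21

21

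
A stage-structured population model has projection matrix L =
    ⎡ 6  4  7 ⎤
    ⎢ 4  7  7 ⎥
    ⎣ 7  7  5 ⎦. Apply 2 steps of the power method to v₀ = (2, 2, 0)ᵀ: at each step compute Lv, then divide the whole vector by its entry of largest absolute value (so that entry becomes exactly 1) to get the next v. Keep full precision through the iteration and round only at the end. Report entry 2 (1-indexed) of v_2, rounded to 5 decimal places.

0.99078

Lv0 = (20.000000, 22.000000, 28.000000); divide by 28.000000 → v1 = (0.714286, 0.785714, 1.000000)
Lv1 = (14.428571, 15.357143, 15.500000); divide by 15.500000 → v2 = (0.930876, 0.990783, 1.000000)
Requested entry of v2: 430/434 = 0.99078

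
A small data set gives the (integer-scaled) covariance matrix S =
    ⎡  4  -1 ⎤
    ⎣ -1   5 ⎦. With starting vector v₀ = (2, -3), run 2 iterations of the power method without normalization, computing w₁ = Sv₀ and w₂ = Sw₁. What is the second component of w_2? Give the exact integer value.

w1 = Sv₀ = (11, -17)
w2 = Sw1 = (61, -96)
The requested component of w2 is -96.

-96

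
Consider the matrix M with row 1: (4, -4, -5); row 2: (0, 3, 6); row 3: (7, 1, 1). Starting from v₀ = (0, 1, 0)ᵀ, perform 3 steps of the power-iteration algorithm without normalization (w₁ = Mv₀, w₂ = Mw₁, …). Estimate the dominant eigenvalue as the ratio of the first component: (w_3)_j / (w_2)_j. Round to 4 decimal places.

w1 = Mv₀ = (-4, 3, 1)
w2 = Mw1 = (-33, 15, -24)
w3 = Mw2 = (-72, -99, -240)
Ratio at component: -72 / -33 = 2.1818

λ ≈ 2.1818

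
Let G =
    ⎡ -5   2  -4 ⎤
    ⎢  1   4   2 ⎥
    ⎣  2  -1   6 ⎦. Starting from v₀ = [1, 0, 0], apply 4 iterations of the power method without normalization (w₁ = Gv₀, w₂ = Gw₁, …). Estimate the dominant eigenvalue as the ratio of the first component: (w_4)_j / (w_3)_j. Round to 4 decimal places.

-3.9462

w1 = Gv₀ = (-5, 1, 2)
w2 = Gw1 = (19, 3, 1)
w3 = Gw2 = (-93, 33, 41)
w4 = Gw3 = (367, 121, 27)
Ratio at component: 367 / -93 = -3.9462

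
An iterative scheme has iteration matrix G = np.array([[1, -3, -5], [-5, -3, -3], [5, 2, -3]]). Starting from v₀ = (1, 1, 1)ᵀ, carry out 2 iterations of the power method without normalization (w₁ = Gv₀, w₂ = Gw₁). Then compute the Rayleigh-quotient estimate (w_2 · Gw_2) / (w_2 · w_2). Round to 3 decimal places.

w1 = Gv₀ = (1·1 + (-3)·1 + (-5)·1; (-5)·1 + (-3)·1 + (-3)·1; 5·1 + 2·1 + (-3)·1) = (-7, -11, 4)
w2 = Gw1 = (1·(-7) + (-3)·(-11) + (-5)·4; (-5)·(-7) + (-3)·(-11) + (-3)·4; 5·(-7) + 2·(-11) + (-3)·4) = (6, 56, -69)
Gw2 = (183, 9, 349)
w2·Gw2 = 6·183 + 56·9 + (-69)·349 = -22479; w2·w2 = 6·6 + 56·56 + (-69)·(-69) = 7933
λ ≈ -22479/7933 = -2.834

λ ≈ -2.834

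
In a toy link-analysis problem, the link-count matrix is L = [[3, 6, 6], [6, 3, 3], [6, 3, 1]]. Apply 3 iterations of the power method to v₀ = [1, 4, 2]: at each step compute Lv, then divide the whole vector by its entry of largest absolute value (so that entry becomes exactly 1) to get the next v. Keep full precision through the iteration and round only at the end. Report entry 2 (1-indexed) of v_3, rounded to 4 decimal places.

Lv0 = (39.00000, 24.00000, 20.00000); divide by 39.00000 → v1 = (1.00000, 0.61538, 0.51282)
Lv1 = (9.76923, 9.38462, 8.35897); divide by 9.76923 → v2 = (1.00000, 0.96063, 0.85564)
Lv2 = (13.89764, 11.44882, 9.73753); divide by 13.89764 → v3 = (1.00000, 0.82380, 0.70066)
Requested entry of v3: 4362/5295 = 0.8238

0.8238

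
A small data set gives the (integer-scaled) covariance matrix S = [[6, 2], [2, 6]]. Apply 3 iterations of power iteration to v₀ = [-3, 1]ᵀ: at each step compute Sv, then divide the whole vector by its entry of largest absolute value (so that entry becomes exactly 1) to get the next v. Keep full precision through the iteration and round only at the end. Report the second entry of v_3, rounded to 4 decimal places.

0.6000

Sv0 = (-16.00000, 0.00000); divide by -16.00000 → v1 = (1.00000, 0.00000)
Sv1 = (6.00000, 2.00000); divide by 6.00000 → v2 = (1.00000, 0.33333)
Sv2 = (6.66667, 4.00000); divide by 6.66667 → v3 = (1.00000, 0.60000)
Requested entry of v3: -384/-640 = 0.6000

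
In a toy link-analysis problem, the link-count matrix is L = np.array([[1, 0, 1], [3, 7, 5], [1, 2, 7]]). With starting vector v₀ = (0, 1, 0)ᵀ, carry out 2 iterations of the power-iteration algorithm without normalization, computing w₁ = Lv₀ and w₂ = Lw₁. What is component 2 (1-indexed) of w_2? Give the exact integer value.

59

w1 = Lv₀ = (1·0 + 0·1 + 1·0; 3·0 + 7·1 + 5·0; 1·0 + 2·1 + 7·0) = (0, 7, 2)
w2 = Lw1 = (1·0 + 0·7 + 1·2; 3·0 + 7·7 + 5·2; 1·0 + 2·7 + 7·2) = (2, 59, 28)
The requested component of w2 is 59.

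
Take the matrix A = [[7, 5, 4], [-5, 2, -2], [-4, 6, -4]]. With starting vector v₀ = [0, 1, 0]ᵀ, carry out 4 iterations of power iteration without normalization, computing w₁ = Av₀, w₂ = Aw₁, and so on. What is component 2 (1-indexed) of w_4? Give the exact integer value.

-952

w1 = Av₀ = (7·0 + 5·1 + 4·0; (-5)·0 + 2·1 + (-2)·0; (-4)·0 + 6·1 + (-4)·0) = (5, 2, 6)
w2 = Aw1 = (7·5 + 5·2 + 4·6; (-5)·5 + 2·2 + (-2)·6; (-4)·5 + 6·2 + (-4)·6) = (69, -33, -32)
w3 = Aw2 = (190, -347, -346)
w4 = Aw3 = (-1789, -952, -1458)
The requested component of w4 is -952.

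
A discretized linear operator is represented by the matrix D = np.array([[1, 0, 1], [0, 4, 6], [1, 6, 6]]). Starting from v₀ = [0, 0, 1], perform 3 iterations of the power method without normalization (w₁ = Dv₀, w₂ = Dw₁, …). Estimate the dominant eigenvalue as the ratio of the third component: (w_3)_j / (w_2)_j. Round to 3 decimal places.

w1 = Dv₀ = (1·0 + 0·0 + 1·1; 0·0 + 4·0 + 6·1; 1·0 + 6·0 + 6·1) = (1, 6, 6)
w2 = Dw1 = (1·1 + 0·6 + 1·6; 0·1 + 4·6 + 6·6; 1·1 + 6·6 + 6·6) = (7, 60, 73)
w3 = Dw2 = (80, 678, 805)
Ratio at component: 805 / 73 = 11.027

11.027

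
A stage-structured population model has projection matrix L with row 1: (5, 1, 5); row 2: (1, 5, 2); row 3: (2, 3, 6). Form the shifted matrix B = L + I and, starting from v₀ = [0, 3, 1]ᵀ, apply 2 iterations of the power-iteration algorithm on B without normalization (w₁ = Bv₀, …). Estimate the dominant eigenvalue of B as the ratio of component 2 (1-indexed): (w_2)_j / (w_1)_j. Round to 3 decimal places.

B = L + I has rows (6, 1, 5); (1, 6, 2); (2, 3, 7)
w1 = Bv₀ = (6·0 + 1·3 + 5·1; 1·0 + 6·3 + 2·1; 2·0 + 3·3 + 7·1) = (8, 20, 16)
w2 = Bw1 = (6·8 + 1·20 + 5·16; 1·8 + 6·20 + 2·16; 2·8 + 3·20 + 7·16) = (148, 160, 188)
Ratio: 160/20 = 8.000

μ ≈ 8.000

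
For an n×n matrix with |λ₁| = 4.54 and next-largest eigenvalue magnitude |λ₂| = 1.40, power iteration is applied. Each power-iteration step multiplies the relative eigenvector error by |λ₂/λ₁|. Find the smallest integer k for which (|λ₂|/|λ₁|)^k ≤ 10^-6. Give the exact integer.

|λ₂/λ₁| = 1.40/4.54 = 0.30837
Need k ≥ ln(10^-6) / ln(0.30837) = -13.8155 / -1.1765 ≈ 11.743
Smallest integer k satisfying the bound: 12

12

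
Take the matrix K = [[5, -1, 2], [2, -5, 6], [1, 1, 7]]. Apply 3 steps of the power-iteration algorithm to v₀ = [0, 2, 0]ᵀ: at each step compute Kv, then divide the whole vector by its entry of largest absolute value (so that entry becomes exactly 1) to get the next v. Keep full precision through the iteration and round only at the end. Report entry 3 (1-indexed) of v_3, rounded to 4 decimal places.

Kv0 = (-2.00000, -10.00000, 2.00000); divide by -10.00000 → v1 = (0.20000, 1.00000, -0.20000)
Kv1 = (-0.40000, -5.80000, -0.20000); divide by -5.80000 → v2 = (0.06897, 1.00000, 0.03448)
Kv2 = (-0.58621, -4.65517, 1.31034); divide by -4.65517 → v3 = (0.12593, 1.00000, -0.28148)
Requested entry of v3: 76/-270 = -0.2815

-0.2815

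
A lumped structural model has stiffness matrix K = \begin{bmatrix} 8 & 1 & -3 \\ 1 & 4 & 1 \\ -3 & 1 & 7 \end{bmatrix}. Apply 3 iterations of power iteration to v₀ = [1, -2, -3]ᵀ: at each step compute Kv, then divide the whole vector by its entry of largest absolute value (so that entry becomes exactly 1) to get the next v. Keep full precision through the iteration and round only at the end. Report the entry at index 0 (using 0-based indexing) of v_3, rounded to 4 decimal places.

Kv0 = (15.00000, -10.00000, -26.00000); divide by -26.00000 → v1 = (-0.57692, 0.38462, 1.00000)
Kv1 = (-7.23077, 1.96154, 9.11538); divide by 9.11538 → v2 = (-0.79325, 0.21519, 1.00000)
Kv2 = (-9.13080, 1.06751, 9.59494); divide by 9.59494 → v3 = (-0.95163, 0.11126, 1.00000)
Requested entry of v3: 2164/-2274 = -0.9516

-0.9516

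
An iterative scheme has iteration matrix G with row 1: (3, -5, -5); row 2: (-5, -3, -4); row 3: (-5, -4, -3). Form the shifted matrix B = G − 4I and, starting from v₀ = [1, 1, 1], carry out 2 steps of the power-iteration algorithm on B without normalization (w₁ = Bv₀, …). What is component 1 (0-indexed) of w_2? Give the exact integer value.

B = G − 4I has rows (-1, -5, -5); (-5, -7, -4); (-5, -4, -7)
w1 = Bv₀ = ((-1)·1 + (-5)·1 + (-5)·1; (-5)·1 + (-7)·1 + (-4)·1; (-5)·1 + (-4)·1 + (-7)·1) = (-11, -16, -16)
w2 = Bw1 = ((-1)·(-11) + (-5)·(-16) + (-5)·(-16); (-5)·(-11) + (-7)·(-16) + (-4)·(-16); (-5)·(-11) + (-4)·(-16) + (-7)·(-16)) = (171, 231, 231)
Requested component of w2: 231

231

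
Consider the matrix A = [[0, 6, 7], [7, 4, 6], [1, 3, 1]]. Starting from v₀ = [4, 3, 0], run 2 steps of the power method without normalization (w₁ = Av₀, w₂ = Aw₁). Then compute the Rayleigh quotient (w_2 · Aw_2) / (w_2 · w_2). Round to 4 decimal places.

w1 = Av₀ = (0·4 + 6·3 + 7·0; 7·4 + 4·3 + 6·0; 1·4 + 3·3 + 1·0) = (18, 40, 13)
w2 = Aw1 = (0·18 + 6·40 + 7·13; 7·18 + 4·40 + 6·13; 1·18 + 3·40 + 1·13) = (331, 364, 151)
Aw2 = (3241, 4679, 1574)
w2·Aw2 = 331·3241 + 364·4679 + 151·1574 = 3013601; w2·w2 = 331·331 + 364·364 + 151·151 = 264858
λ ≈ 3013601/264858 = 11.3782

λ ≈ 11.3782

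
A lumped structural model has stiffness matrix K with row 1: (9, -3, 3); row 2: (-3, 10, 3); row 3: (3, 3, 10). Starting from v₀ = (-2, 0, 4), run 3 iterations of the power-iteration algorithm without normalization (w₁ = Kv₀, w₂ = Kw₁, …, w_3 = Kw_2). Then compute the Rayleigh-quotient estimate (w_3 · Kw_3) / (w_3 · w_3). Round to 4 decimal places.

λ ≈ 12.9912

w1 = Kv₀ = (9·(-2) + (-3)·0 + 3·4; (-3)·(-2) + 10·0 + 3·4; 3·(-2) + 3·0 + 10·4) = (-6, 18, 34)
w2 = Kw1 = (9·(-6) + (-3)·18 + 3·34; (-3)·(-6) + 10·18 + 3·34; 3·(-6) + 3·18 + 10·34) = (-6, 300, 376)
w3 = Kw2 = (174, 4146, 4642)
Kw3 = (3054, 54864, 59380)
w3·Kw3 = 174·3054 + 4146·54864 + 4642·59380 = 503639500; w3·w3 = 174·174 + 4146·4146 + 4642·4642 = 38767756
λ ≈ 503639500/38767756 = 12.9912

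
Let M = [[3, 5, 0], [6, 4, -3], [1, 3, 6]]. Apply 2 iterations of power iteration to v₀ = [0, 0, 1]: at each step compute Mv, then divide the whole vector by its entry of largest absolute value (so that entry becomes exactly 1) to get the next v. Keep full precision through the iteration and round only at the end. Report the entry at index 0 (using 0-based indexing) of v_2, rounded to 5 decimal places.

Mv0 = (0.000000, -3.000000, 6.000000); divide by 6.000000 → v1 = (0.000000, -0.500000, 1.000000)
Mv1 = (-2.500000, -5.000000, 4.500000); divide by -5.000000 → v2 = (0.500000, 1.000000, -0.900000)
Requested entry of v2: -15/-30 = 0.50000

0.50000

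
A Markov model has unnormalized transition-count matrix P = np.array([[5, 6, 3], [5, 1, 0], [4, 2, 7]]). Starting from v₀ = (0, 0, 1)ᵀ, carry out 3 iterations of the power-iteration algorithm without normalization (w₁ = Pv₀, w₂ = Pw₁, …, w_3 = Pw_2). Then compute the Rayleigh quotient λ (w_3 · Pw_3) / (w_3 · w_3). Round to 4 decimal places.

λ ≈ 11.0919

w1 = Pv₀ = (3, 0, 7)
w2 = Pw1 = (36, 15, 61)
w3 = Pw2 = (453, 195, 601)
Pw3 = (5238, 2460, 6409)
w3·Pw3 = 453·5238 + 195·2460 + 601·6409 = 6704323; w3·w3 = 453·453 + 195·195 + 601·601 = 604435
λ ≈ 6704323/604435 = 11.0919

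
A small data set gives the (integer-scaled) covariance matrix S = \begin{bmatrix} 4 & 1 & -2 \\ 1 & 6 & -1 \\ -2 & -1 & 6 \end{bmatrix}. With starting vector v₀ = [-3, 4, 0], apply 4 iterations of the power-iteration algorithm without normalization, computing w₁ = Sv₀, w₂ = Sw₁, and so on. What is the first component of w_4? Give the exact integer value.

w1 = Sv₀ = (-8, 21, 2)
w2 = Sw1 = (-15, 116, 7)
w3 = Sw2 = (42, 674, -44)
w4 = Sw3 = (930, 4130, -1022)
The requested component of w4 is 930.

930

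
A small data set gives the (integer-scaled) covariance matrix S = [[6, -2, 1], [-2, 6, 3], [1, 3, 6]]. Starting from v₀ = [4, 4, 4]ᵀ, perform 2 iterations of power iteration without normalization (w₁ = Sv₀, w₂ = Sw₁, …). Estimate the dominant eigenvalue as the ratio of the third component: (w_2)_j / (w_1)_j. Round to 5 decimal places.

w1 = Sv₀ = (6·4 + (-2)·4 + 1·4; (-2)·4 + 6·4 + 3·4; 1·4 + 3·4 + 6·4) = (20, 28, 40)
w2 = Sw1 = (6·20 + (-2)·28 + 1·40; (-2)·20 + 6·28 + 3·40; 1·20 + 3·28 + 6·40) = (104, 248, 344)
Ratio at component: 344 / 40 = 8.60000

8.60000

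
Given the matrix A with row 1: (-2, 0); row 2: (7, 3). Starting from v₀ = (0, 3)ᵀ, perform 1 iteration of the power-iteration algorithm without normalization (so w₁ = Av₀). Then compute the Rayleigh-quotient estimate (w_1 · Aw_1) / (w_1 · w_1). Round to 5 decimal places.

3.00000

w1 = Av₀ = (0, 9)
Aw1 = (0, 27)
w1·Aw1 = 0·0 + 9·27 = 243; w1·w1 = 0·0 + 9·9 = 81
λ ≈ 243/81 = 3.00000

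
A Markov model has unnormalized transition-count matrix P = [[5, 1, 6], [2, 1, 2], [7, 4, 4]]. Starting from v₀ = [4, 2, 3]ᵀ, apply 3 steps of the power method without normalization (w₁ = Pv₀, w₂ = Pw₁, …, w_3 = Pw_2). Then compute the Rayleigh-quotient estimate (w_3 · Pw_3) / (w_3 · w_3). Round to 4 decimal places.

w1 = Pv₀ = (40, 16, 48)
w2 = Pw1 = (504, 192, 536)
w3 = Pw2 = (5928, 2272, 6440)
Pw3 = (70552, 27008, 76344)
w3·Pw3 = 5928·70552 + 2272·27008 + 6440·76344 = 971249792; w3·w3 = 5928·5928 + 2272·2272 + 6440·6440 = 81776768
λ ≈ 971249792/81776768 = 11.8768

λ ≈ 11.8768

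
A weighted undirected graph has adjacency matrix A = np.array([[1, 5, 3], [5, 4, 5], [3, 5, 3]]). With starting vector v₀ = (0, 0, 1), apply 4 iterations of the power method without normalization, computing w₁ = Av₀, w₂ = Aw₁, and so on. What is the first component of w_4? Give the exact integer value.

4886

w1 = Av₀ = (1·0 + 5·0 + 3·1; 5·0 + 4·0 + 5·1; 3·0 + 5·0 + 3·1) = (3, 5, 3)
w2 = Aw1 = (1·3 + 5·5 + 3·3; 5·3 + 4·5 + 5·3; 3·3 + 5·5 + 3·3) = (37, 50, 43)
w3 = Aw2 = (416, 600, 490)
w4 = Aw3 = (4886, 6930, 5718)
The requested component of w4 is 4886.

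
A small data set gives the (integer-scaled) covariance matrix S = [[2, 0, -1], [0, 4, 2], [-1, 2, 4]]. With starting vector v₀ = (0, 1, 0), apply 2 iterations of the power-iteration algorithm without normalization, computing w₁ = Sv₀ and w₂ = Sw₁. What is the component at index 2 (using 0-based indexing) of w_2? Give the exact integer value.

w1 = Sv₀ = (2·0 + 0·1 + (-1)·0; 0·0 + 4·1 + 2·0; (-1)·0 + 2·1 + 4·0) = (0, 4, 2)
w2 = Sw1 = (2·0 + 0·4 + (-1)·2; 0·0 + 4·4 + 2·2; (-1)·0 + 2·4 + 4·2) = (-2, 20, 16)
The requested component of w2 is 16.

16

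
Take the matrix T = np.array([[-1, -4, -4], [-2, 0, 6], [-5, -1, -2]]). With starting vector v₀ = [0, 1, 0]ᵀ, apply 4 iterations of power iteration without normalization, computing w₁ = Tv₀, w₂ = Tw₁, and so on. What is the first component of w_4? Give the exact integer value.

w1 = Tv₀ = ((-1)·0 + (-4)·1 + (-4)·0; (-2)·0 + 0·1 + 6·0; (-5)·0 + (-1)·1 + (-2)·0) = (-4, 0, -1)
w2 = Tw1 = ((-1)·(-4) + (-4)·0 + (-4)·(-1); (-2)·(-4) + 0·0 + 6·(-1); (-5)·(-4) + (-1)·0 + (-2)·(-1)) = (8, 2, 22)
w3 = Tw2 = (-104, 116, -86)
w4 = Tw3 = (-16, -308, 576)
The requested component of w4 is -16.

-16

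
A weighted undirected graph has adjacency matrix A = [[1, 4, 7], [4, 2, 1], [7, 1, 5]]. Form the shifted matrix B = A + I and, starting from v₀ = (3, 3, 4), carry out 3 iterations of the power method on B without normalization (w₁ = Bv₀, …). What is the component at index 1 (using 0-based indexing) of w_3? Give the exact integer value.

3668

B = A + I has rows (2, 4, 7); (4, 3, 1); (7, 1, 6)
w1 = Bv₀ = (46, 25, 48)
w2 = Bw1 = (528, 307, 635)
w3 = Bw2 = (6729, 3668, 7813)
Requested component of w3: 3668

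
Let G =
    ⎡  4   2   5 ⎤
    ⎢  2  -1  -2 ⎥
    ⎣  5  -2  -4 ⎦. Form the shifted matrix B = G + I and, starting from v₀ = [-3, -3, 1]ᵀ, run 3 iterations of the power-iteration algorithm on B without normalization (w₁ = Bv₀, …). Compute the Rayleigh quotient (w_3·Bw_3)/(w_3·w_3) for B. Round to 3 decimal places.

B = G + I has rows (5, 2, 5); (2, 0, -2); (5, -2, -3)
w1 = Bv₀ = (5·(-3) + 2·(-3) + 5·1; 2·(-3) + 0·(-3) + (-2)·1; 5·(-3) + (-2)·(-3) + (-3)·1) = (-16, -8, -12)
w2 = Bw1 = (5·(-16) + 2·(-8) + 5·(-12); 2·(-16) + 0·(-8) + (-2)·(-12); 5·(-16) + (-2)·(-8) + (-3)·(-12)) = (-156, -8, -28)
w3 = Bw2 = (-936, -256, -680)
Bw3 = (-8592, -512, -2128)
w3·Bw3 = 9620224; w3·w3 = 1404032; μ ≈ 9620224/1404032 = 6.852

μ ≈ 6.852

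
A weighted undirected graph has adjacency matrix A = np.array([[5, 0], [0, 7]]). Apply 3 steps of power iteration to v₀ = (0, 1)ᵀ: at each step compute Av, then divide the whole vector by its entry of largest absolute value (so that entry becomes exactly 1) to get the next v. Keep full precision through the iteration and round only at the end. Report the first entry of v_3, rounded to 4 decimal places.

0.0000

Av0 = (0.00000, 7.00000); divide by 7.00000 → v1 = (0.00000, 1.00000)
Av1 = (0.00000, 7.00000); divide by 7.00000 → v2 = (0.00000, 1.00000)
Av2 = (0.00000, 7.00000); divide by 7.00000 → v3 = (0.00000, 1.00000)
Requested entry of v3: 0/343 = 0.0000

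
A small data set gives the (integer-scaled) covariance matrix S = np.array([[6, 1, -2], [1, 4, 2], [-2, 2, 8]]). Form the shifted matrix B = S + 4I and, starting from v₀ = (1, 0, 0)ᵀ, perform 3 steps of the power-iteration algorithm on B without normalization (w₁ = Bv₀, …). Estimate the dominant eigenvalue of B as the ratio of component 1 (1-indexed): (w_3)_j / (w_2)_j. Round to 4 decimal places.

B = S + 4I has rows (10, 1, -2); (1, 8, 2); (-2, 2, 12)
w1 = Bv₀ = (10·1 + 1·0 + (-2)·0; 1·1 + 8·0 + 2·0; (-2)·1 + 2·0 + 12·0) = (10, 1, -2)
w2 = Bw1 = (10·10 + 1·1 + (-2)·(-2); 1·10 + 8·1 + 2·(-2); (-2)·10 + 2·1 + 12·(-2)) = (105, 14, -42)
w3 = Bw2 = (1148, 133, -686)
Ratio: 1148/105 = 10.9333

μ ≈ 10.9333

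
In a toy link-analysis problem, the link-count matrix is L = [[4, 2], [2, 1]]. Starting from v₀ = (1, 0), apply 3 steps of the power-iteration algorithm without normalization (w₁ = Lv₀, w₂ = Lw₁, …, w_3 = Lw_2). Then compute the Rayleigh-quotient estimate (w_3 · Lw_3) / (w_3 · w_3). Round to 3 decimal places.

λ ≈ 5.000

w1 = Lv₀ = (4·1 + 2·0; 2·1 + 1·0) = (4, 2)
w2 = Lw1 = (4·4 + 2·2; 2·4 + 1·2) = (20, 10)
w3 = Lw2 = (100, 50)
Lw3 = (500, 250)
w3·Lw3 = 100·500 + 50·250 = 62500; w3·w3 = 100·100 + 50·50 = 12500
λ ≈ 62500/12500 = 5.000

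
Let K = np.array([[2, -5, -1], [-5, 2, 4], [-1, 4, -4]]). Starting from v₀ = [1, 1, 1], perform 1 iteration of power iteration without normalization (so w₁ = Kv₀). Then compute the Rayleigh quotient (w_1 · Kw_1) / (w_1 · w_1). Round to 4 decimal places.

w1 = Kv₀ = (2·1 + (-5)·1 + (-1)·1; (-5)·1 + 2·1 + 4·1; (-1)·1 + 4·1 + (-4)·1) = (-4, 1, -1)
Kw1 = (-12, 18, 12)
w1·Kw1 = (-4)·(-12) + 1·18 + (-1)·12 = 54; w1·w1 = (-4)·(-4) + 1·1 + (-1)·(-1) = 18
λ ≈ 54/18 = 3.0000

3.0000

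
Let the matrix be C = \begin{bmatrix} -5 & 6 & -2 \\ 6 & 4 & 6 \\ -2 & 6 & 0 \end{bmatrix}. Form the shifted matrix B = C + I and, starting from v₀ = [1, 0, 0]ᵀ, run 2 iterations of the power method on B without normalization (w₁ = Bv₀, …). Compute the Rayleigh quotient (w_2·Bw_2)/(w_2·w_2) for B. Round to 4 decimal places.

μ ≈ -5.4830

B = C + I has rows (-4, 6, -2); (6, 5, 6); (-2, 6, 1)
w1 = Bv₀ = ((-4)·1 + 6·0 + (-2)·0; 6·1 + 5·0 + 6·0; (-2)·1 + 6·0 + 1·0) = (-4, 6, -2)
w2 = Bw1 = ((-4)·(-4) + 6·6 + (-2)·(-2); 6·(-4) + 5·6 + 6·(-2); (-2)·(-4) + 6·6 + 1·(-2)) = (56, -6, 42)
Bw2 = (-344, 558, -106)
w2·Bw2 = -27064; w2·w2 = 4936; μ ≈ -27064/4936 = -5.4830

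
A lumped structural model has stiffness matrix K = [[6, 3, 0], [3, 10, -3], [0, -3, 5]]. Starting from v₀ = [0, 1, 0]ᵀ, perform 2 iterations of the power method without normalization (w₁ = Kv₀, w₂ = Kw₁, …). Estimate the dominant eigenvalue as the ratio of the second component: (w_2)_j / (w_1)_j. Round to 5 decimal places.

11.80000

w1 = Kv₀ = (6·0 + 3·1 + 0·0; 3·0 + 10·1 + (-3)·0; 0·0 + (-3)·1 + 5·0) = (3, 10, -3)
w2 = Kw1 = (6·3 + 3·10 + 0·(-3); 3·3 + 10·10 + (-3)·(-3); 0·3 + (-3)·10 + 5·(-3)) = (48, 118, -45)
Ratio at component: 118 / 10 = 11.80000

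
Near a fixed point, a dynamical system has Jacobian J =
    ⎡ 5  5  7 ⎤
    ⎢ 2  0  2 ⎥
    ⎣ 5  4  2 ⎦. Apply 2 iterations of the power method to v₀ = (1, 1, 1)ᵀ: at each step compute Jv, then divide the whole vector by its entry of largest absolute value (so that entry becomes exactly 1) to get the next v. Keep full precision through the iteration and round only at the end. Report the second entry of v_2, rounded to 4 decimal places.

Jv0 = (17.00000, 4.00000, 11.00000); divide by 17.00000 → v1 = (1.00000, 0.23529, 0.64706)
Jv1 = (10.70588, 3.29412, 7.23529); divide by 10.70588 → v2 = (1.00000, 0.30769, 0.67582)
Requested entry of v2: 56/182 = 0.3077

0.3077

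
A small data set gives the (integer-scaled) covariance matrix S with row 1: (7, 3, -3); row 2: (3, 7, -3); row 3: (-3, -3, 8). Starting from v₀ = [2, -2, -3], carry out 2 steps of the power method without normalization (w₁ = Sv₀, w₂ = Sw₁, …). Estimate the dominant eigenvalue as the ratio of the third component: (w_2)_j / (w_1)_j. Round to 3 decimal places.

10.250

w1 = Sv₀ = (7·2 + 3·(-2) + (-3)·(-3); 3·2 + 7·(-2) + (-3)·(-3); (-3)·2 + (-3)·(-2) + 8·(-3)) = (17, 1, -24)
w2 = Sw1 = (7·17 + 3·1 + (-3)·(-24); 3·17 + 7·1 + (-3)·(-24); (-3)·17 + (-3)·1 + 8·(-24)) = (194, 130, -246)
Ratio at component: -246 / -24 = 10.250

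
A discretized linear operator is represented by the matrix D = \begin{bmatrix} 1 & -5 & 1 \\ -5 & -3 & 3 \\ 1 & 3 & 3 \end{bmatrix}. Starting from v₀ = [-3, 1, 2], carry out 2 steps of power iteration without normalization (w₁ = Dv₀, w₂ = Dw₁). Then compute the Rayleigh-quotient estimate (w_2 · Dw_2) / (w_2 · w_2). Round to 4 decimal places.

w1 = Dv₀ = (1·(-3) + (-5)·1 + 1·2; (-5)·(-3) + (-3)·1 + 3·2; 1·(-3) + 3·1 + 3·2) = (-6, 18, 6)
w2 = Dw1 = (1·(-6) + (-5)·18 + 1·6; (-5)·(-6) + (-3)·18 + 3·6; 1·(-6) + 3·18 + 3·6) = (-90, -6, 66)
Dw2 = (6, 666, 90)
w2·Dw2 = (-90)·6 + (-6)·666 + 66·90 = 1404; w2·w2 = (-90)·(-90) + (-6)·(-6) + 66·66 = 12492
λ ≈ 1404/12492 = 0.1124

0.1124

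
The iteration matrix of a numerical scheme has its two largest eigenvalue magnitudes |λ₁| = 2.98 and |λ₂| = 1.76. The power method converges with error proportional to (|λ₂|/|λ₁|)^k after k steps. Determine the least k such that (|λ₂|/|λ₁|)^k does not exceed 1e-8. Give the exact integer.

|λ₂/λ₁| = 1.76/2.98 = 0.59060
Need k ≥ ln(1e-8) / ln(0.59060) = -18.4207 / -0.5266 ≈ 34.980
Smallest integer k satisfying the bound: 35

35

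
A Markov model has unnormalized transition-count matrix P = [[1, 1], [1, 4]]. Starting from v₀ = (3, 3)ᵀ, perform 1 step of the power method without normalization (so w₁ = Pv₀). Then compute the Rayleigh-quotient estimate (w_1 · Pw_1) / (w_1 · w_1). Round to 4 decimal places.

w1 = Pv₀ = (6, 15)
Pw1 = (21, 66)
w1·Pw1 = 6·21 + 15·66 = 1116; w1·w1 = 6·6 + 15·15 = 261
λ ≈ 1116/261 = 4.2759

4.2759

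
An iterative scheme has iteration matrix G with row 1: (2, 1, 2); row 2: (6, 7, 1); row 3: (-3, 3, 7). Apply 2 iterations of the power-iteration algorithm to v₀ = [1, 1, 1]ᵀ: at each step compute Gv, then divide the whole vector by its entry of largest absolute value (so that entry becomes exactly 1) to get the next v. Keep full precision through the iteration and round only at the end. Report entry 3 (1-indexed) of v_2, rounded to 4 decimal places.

0.5630

Gv0 = (5.00000, 14.00000, 7.00000); divide by 14.00000 → v1 = (0.35714, 1.00000, 0.50000)
Gv1 = (2.71429, 9.64286, 5.42857); divide by 9.64286 → v2 = (0.28148, 1.00000, 0.56296)
Requested entry of v2: 76/135 = 0.5630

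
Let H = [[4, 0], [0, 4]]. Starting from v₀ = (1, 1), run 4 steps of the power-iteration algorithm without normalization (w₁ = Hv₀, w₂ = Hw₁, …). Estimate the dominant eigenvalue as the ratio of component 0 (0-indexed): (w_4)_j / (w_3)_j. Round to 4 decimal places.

4.0000

w1 = Hv₀ = (4·1 + 0·1; 0·1 + 4·1) = (4, 4)
w2 = Hw1 = (4·4 + 0·4; 0·4 + 4·4) = (16, 16)
w3 = Hw2 = (64, 64)
w4 = Hw3 = (256, 256)
Ratio at component: 256 / 64 = 4.0000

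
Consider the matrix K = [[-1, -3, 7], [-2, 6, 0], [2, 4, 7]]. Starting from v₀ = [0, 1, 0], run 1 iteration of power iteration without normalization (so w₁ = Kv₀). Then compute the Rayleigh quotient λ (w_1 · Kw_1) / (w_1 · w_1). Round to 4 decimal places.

w1 = Kv₀ = (-3, 6, 4)
Kw1 = (13, 42, 46)
w1·Kw1 = (-3)·13 + 6·42 + 4·46 = 397; w1·w1 = (-3)·(-3) + 6·6 + 4·4 = 61
λ ≈ 397/61 = 6.5082

λ ≈ 6.5082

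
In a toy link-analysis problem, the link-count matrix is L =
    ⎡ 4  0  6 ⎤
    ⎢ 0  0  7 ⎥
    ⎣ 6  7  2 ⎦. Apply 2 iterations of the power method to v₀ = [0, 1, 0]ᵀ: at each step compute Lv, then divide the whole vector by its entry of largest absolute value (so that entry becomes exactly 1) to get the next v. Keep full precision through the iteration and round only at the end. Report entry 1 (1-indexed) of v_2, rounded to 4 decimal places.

Lv0 = (0.00000, 0.00000, 7.00000); divide by 7.00000 → v1 = (0.00000, 0.00000, 1.00000)
Lv1 = (6.00000, 7.00000, 2.00000); divide by 7.00000 → v2 = (0.85714, 1.00000, 0.28571)
Requested entry of v2: 42/49 = 0.8571

0.8571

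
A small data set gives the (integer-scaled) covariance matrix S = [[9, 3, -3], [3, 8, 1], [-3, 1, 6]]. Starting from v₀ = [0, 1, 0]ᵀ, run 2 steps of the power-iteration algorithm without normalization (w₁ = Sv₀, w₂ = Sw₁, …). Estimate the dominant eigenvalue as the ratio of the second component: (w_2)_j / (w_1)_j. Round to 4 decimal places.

w1 = Sv₀ = (9·0 + 3·1 + (-3)·0; 3·0 + 8·1 + 1·0; (-3)·0 + 1·1 + 6·0) = (3, 8, 1)
w2 = Sw1 = (9·3 + 3·8 + (-3)·1; 3·3 + 8·8 + 1·1; (-3)·3 + 1·8 + 6·1) = (48, 74, 5)
Ratio at component: 74 / 8 = 9.2500

λ ≈ 9.2500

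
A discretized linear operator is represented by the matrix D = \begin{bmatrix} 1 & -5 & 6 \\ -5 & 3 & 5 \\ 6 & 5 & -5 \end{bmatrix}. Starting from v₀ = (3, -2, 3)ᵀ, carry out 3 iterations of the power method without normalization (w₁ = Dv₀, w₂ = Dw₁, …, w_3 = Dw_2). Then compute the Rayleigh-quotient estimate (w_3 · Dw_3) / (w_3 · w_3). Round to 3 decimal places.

-8.524

w1 = Dv₀ = (31, -6, -7)
w2 = Dw1 = (19, -208, 191)
w3 = Dw2 = (2205, 236, -1881)
Dw3 = (-10261, -19722, 23815)
w3·Dw3 = 2205·(-10261) + 236·(-19722) + (-1881)·23815 = -72075912; w3·w3 = 2205·2205 + 236·236 + (-1881)·(-1881) = 8455882
λ ≈ -72075912/8455882 = -8.524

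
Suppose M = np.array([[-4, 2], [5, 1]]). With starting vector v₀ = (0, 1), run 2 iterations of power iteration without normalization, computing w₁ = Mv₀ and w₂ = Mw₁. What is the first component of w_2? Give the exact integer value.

-6

w1 = Mv₀ = ((-4)·0 + 2·1; 5·0 + 1·1) = (2, 1)
w2 = Mw1 = ((-4)·2 + 2·1; 5·2 + 1·1) = (-6, 11)
The requested component of w2 is -6.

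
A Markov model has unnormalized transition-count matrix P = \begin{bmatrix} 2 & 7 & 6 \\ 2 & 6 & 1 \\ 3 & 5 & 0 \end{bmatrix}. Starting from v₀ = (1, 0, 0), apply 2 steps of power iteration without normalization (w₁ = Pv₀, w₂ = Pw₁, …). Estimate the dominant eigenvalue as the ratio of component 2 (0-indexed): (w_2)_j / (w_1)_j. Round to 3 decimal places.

w1 = Pv₀ = (2·1 + 7·0 + 6·0; 2·1 + 6·0 + 1·0; 3·1 + 5·0 + 0·0) = (2, 2, 3)
w2 = Pw1 = (2·2 + 7·2 + 6·3; 2·2 + 6·2 + 1·3; 3·2 + 5·2 + 0·3) = (36, 19, 16)
Ratio at component: 16 / 3 = 5.333

λ ≈ 5.333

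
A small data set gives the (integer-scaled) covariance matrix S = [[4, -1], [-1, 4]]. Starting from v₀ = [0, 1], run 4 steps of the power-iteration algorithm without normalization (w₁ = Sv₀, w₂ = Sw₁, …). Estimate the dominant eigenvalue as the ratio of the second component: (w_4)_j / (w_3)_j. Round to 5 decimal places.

w1 = Sv₀ = (-1, 4)
w2 = Sw1 = (-8, 17)
w3 = Sw2 = (-49, 76)
w4 = Sw3 = (-272, 353)
Ratio at component: 353 / 76 = 4.64474

λ ≈ 4.64474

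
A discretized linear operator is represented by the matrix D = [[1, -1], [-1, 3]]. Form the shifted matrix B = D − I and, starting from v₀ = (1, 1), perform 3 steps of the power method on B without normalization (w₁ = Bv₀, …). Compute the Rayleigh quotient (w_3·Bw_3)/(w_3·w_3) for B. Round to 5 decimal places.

μ ≈ 2.41379

B = D − I has rows (0, -1); (-1, 2)
w1 = Bv₀ = (0·1 + (-1)·1; (-1)·1 + 2·1) = (-1, 1)
w2 = Bw1 = (0·(-1) + (-1)·1; (-1)·(-1) + 2·1) = (-1, 3)
w3 = Bw2 = (-3, 7)
Bw3 = (-7, 17)
w3·Bw3 = 140; w3·w3 = 58; μ ≈ 140/58 = 2.41379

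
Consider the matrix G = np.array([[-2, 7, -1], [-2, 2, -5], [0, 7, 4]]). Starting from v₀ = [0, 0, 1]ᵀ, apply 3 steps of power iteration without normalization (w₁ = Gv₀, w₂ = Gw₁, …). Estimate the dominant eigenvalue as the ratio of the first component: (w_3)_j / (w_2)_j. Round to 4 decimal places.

w1 = Gv₀ = ((-2)·0 + 7·0 + (-1)·1; (-2)·0 + 2·0 + (-5)·1; 0·0 + 7·0 + 4·1) = (-1, -5, 4)
w2 = Gw1 = ((-2)·(-1) + 7·(-5) + (-1)·4; (-2)·(-1) + 2·(-5) + (-5)·4; 0·(-1) + 7·(-5) + 4·4) = (-37, -28, -19)
w3 = Gw2 = (-103, 113, -272)
Ratio at component: -103 / -37 = 2.7838

λ ≈ 2.7838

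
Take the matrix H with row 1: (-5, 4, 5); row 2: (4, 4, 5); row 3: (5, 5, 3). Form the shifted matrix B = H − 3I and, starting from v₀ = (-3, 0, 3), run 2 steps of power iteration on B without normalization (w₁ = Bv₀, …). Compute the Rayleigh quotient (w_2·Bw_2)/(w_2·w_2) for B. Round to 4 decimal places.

B = H − 3I has rows (-8, 4, 5); (4, 1, 5); (5, 5, 0)
w1 = Bv₀ = ((-8)·(-3) + 4·0 + 5·3; 4·(-3) + 1·0 + 5·3; 5·(-3) + 5·0 + 0·3) = (39, 3, -15)
w2 = Bw1 = ((-8)·39 + 4·3 + 5·(-15); 4·39 + 1·3 + 5·(-15); 5·39 + 5·3 + 0·(-15)) = (-375, 84, 210)
Bw2 = (4386, -366, -1455)
w2·Bw2 = -1981044; w2·w2 = 191781; μ ≈ -1981044/191781 = -10.3297

-10.3297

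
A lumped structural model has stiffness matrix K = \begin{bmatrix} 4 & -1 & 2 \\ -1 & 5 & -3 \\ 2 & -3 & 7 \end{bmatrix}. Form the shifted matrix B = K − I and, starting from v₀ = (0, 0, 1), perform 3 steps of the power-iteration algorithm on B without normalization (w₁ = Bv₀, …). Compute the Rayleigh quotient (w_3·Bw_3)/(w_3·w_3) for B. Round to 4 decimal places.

B = K − I has rows (3, -1, 2); (-1, 4, -3); (2, -3, 6)
w1 = Bv₀ = (3·0 + (-1)·0 + 2·1; (-1)·0 + 4·0 + (-3)·1; 2·0 + (-3)·0 + 6·1) = (2, -3, 6)
w2 = Bw1 = (3·2 + (-1)·(-3) + 2·6; (-1)·2 + 4·(-3) + (-3)·6; 2·2 + (-3)·(-3) + 6·6) = (21, -32, 49)
w3 = Bw2 = (193, -296, 432)
Bw3 = (1739, -2673, 3866)
w3·Bw3 = 2796947; w3·w3 = 311489; μ ≈ 2796947/311489 = 8.9793

μ ≈ 8.9793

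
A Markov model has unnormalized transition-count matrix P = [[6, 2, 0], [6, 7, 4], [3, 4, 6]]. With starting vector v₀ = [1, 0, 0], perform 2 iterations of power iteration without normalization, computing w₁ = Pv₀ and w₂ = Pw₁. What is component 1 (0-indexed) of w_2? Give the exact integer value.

90

w1 = Pv₀ = (6·1 + 2·0 + 0·0; 6·1 + 7·0 + 4·0; 3·1 + 4·0 + 6·0) = (6, 6, 3)
w2 = Pw1 = (6·6 + 2·6 + 0·3; 6·6 + 7·6 + 4·3; 3·6 + 4·6 + 6·3) = (48, 90, 60)
The requested component of w2 is 90.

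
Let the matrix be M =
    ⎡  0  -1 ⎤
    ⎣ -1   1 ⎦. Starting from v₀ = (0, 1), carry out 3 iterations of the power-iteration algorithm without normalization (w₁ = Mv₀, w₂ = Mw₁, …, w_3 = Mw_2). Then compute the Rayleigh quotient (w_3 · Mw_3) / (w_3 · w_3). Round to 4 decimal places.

w1 = Mv₀ = (0·0 + (-1)·1; (-1)·0 + 1·1) = (-1, 1)
w2 = Mw1 = (0·(-1) + (-1)·1; (-1)·(-1) + 1·1) = (-1, 2)
w3 = Mw2 = (-2, 3)
Mw3 = (-3, 5)
w3·Mw3 = (-2)·(-3) + 3·5 = 21; w3·w3 = (-2)·(-2) + 3·3 = 13
λ ≈ 21/13 = 1.6154

λ ≈ 1.6154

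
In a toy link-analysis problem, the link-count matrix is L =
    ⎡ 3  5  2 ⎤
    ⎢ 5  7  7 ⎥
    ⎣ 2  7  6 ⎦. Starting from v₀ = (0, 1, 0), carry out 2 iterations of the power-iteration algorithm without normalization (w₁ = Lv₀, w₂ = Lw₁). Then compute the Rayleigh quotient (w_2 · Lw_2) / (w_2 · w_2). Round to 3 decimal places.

w1 = Lv₀ = (3·0 + 5·1 + 2·0; 5·0 + 7·1 + 7·0; 2·0 + 7·1 + 6·0) = (5, 7, 7)
w2 = Lw1 = (3·5 + 5·7 + 2·7; 5·5 + 7·7 + 7·7; 2·5 + 7·7 + 6·7) = (64, 123, 101)
Lw2 = (1009, 1888, 1595)
w2·Lw2 = 64·1009 + 123·1888 + 101·1595 = 457895; w2·w2 = 64·64 + 123·123 + 101·101 = 29426
λ ≈ 457895/29426 = 15.561

λ ≈ 15.561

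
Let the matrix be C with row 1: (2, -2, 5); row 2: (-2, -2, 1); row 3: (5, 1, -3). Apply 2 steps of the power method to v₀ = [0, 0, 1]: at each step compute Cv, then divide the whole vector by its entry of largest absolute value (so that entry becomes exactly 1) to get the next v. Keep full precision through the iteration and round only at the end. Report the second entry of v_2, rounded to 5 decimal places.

-0.42857

Cv0 = (5.000000, 1.000000, -3.000000); divide by 5.000000 → v1 = (1.000000, 0.200000, -0.600000)
Cv1 = (-1.400000, -3.000000, 7.000000); divide by 7.000000 → v2 = (-0.200000, -0.428571, 1.000000)
Requested entry of v2: -15/35 = -0.42857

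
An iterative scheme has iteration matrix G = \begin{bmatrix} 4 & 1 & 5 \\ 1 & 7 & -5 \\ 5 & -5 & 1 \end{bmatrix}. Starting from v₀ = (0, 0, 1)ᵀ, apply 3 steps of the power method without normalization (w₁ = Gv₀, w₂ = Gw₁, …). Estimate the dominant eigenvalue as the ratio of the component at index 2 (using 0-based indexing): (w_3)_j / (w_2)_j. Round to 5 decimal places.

w1 = Gv₀ = (4·0 + 1·0 + 5·1; 1·0 + 7·0 + (-5)·1; 5·0 + (-5)·0 + 1·1) = (5, -5, 1)
w2 = Gw1 = (4·5 + 1·(-5) + 5·1; 1·5 + 7·(-5) + (-5)·1; 5·5 + (-5)·(-5) + 1·1) = (20, -35, 51)
w3 = Gw2 = (300, -480, 326)
Ratio at component: 326 / 51 = 6.39216

λ ≈ 6.39216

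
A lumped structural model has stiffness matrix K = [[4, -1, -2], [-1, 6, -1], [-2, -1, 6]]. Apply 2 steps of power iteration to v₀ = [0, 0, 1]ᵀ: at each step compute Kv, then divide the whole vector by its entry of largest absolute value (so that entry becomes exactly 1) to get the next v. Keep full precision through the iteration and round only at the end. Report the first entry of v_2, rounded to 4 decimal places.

Kv0 = (-2.00000, -1.00000, 6.00000); divide by 6.00000 → v1 = (-0.33333, -0.16667, 1.00000)
Kv1 = (-3.16667, -1.66667, 6.83333); divide by 6.83333 → v2 = (-0.46341, -0.24390, 1.00000)
Requested entry of v2: -19/41 = -0.4634

-0.4634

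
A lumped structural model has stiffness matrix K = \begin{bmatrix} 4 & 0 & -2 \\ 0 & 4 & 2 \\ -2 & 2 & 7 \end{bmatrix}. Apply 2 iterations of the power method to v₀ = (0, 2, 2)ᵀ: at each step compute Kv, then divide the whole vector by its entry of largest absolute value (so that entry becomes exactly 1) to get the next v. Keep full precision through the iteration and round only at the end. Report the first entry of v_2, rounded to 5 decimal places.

Kv0 = (-4.000000, 12.000000, 18.000000); divide by 18.000000 → v1 = (-0.222222, 0.666667, 1.000000)
Kv1 = (-2.888889, 4.666667, 8.777778); divide by 8.777778 → v2 = (-0.329114, 0.531646, 1.000000)
Requested entry of v2: -52/158 = -0.32911

-0.32911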